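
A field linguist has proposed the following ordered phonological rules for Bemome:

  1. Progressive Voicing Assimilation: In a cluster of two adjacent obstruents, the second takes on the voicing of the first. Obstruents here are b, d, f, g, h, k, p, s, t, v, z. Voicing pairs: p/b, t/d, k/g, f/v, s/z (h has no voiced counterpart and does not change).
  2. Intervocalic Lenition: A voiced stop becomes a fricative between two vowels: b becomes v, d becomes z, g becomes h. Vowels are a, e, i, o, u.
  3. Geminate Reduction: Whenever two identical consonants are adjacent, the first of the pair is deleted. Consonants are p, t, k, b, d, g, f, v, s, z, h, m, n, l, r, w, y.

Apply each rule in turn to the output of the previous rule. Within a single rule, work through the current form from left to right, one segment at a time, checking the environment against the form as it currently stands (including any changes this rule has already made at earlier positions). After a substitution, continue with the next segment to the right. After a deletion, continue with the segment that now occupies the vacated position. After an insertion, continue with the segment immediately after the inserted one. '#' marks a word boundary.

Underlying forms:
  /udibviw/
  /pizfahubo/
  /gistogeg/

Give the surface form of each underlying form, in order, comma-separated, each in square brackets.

/udibviw/:
  1 Progressive Voicing Assimilation: no change — [udibviw]
  2 Intervocalic Lenition: [udibviw] → [uzibviw]
  3 Geminate Reduction: no change — [uzibviw]
/pizfahubo/:
  1 Progressive Voicing Assimilation: [pizfahubo] → [pizvahubo]
  2 Intervocalic Lenition: [pizvahubo] → [pizvahuvo]
  3 Geminate Reduction: no change — [pizvahuvo]
/gistogeg/:
  1 Progressive Voicing Assimilation: no change — [gistogeg]
  2 Intervocalic Lenition: [gistogeg] → [gistoheg]
  3 Geminate Reduction: no change — [gistoheg]

[uzibviw], [pizvahuvo], [gistoheg]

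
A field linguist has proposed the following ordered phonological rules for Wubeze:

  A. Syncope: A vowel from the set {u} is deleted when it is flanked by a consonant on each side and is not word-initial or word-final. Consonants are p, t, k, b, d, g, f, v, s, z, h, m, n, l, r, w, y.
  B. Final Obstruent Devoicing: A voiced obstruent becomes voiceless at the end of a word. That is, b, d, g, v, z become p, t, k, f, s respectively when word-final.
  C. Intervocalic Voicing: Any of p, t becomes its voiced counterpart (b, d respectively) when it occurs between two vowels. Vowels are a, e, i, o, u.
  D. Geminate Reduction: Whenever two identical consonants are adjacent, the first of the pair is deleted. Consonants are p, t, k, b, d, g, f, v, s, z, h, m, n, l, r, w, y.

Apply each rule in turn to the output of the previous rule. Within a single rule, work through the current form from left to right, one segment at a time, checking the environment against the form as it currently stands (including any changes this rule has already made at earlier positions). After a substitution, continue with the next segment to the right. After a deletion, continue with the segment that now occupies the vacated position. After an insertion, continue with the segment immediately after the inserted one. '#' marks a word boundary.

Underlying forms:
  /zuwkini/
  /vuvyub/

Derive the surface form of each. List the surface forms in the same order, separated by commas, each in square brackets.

/zuwkini/:
  A Syncope: [zuwkini] → [zwkini]
  B Final Obstruent Devoicing: no change — [zwkini]
  C Intervocalic Voicing: no change — [zwkini]
  D Geminate Reduction: no change — [zwkini]
/vuvyub/:
  A Syncope: [vuvyub] → [vvyb]
  B Final Obstruent Devoicing: [vvyb] → [vvyp]
  C Intervocalic Voicing: no change — [vvyp]
  D Geminate Reduction: [vvyp] → [vyp]

[zwkini], [vyp]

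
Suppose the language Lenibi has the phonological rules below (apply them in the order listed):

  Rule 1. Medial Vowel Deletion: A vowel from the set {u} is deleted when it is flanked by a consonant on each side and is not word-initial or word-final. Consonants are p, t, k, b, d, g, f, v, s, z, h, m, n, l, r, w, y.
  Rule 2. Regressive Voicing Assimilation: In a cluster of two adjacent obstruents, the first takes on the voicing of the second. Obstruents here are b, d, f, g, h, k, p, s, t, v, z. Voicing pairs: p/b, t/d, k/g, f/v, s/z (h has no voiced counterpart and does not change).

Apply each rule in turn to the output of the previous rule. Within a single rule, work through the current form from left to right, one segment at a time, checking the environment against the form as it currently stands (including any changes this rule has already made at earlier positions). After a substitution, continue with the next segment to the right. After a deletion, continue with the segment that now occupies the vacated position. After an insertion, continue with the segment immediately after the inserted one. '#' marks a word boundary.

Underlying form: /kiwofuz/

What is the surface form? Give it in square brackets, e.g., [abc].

[kiwovz]

Rule 1 Medial Vowel Deletion: [kiwofuz] → [kiwofz]
Rule 2 Regressive Voicing Assimilation: [kiwofz] → [kiwovz]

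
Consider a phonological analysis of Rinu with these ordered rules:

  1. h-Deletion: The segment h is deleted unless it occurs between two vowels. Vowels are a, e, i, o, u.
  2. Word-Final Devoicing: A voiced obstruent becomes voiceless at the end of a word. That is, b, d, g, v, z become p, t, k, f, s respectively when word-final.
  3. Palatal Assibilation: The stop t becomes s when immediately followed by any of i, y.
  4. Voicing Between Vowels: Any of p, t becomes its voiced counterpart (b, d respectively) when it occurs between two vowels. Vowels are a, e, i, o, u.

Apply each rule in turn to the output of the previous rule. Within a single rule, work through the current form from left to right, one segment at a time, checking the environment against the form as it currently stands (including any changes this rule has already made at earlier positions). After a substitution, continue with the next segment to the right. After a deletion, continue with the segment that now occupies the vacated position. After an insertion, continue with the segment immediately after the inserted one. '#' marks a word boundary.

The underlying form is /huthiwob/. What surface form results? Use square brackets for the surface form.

[usiwop]

1 h-Deletion: [huthiwob] → [utiwob]
2 Word-Final Devoicing: [utiwob] → [utiwop]
3 Palatal Assibilation: [utiwop] → [usiwop]
4 Voicing Between Vowels: no change — [usiwop]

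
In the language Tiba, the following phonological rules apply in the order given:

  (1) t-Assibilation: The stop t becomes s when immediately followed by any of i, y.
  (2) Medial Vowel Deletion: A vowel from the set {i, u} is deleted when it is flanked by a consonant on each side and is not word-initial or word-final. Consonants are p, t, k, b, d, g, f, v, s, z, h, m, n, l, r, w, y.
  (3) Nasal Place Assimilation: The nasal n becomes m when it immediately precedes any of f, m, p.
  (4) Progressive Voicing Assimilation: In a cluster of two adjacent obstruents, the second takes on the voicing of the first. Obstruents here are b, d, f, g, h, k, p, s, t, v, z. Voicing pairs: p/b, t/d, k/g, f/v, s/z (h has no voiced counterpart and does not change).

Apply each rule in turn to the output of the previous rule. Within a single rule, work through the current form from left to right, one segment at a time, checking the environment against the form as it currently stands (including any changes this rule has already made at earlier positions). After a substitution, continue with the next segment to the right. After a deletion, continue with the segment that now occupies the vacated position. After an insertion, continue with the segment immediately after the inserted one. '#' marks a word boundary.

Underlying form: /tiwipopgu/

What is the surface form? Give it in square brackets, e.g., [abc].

(1) t-Assibilation: [tiwipopgu] → [siwipopgu]
(2) Medial Vowel Deletion: [siwipopgu] → [swpopgu]
(3) Nasal Place Assimilation: no change — [swpopgu]
(4) Progressive Voicing Assimilation: [swpopgu] → [swpopku]

[swpopku]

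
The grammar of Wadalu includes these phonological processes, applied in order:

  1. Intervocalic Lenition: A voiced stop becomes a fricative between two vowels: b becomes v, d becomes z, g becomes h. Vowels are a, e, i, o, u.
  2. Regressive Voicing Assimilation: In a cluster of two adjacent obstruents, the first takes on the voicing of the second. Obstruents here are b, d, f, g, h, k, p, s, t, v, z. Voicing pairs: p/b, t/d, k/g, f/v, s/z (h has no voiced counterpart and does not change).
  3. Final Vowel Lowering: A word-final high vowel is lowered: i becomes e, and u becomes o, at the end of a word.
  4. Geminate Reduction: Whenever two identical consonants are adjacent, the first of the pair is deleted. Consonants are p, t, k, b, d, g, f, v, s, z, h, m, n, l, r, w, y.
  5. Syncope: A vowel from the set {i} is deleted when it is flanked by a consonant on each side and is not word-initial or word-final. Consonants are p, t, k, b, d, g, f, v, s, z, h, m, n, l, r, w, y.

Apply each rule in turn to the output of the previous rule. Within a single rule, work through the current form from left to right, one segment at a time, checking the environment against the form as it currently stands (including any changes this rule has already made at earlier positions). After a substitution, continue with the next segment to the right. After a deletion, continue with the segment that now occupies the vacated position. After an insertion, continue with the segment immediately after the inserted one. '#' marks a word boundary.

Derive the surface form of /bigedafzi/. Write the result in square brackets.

[bhezavze]

1 Intervocalic Lenition: [bigedafzi] → [bihezafzi]
2 Regressive Voicing Assimilation: [bihezafzi] → [bihezavzi]
3 Final Vowel Lowering: [bihezavzi] → [bihezavze]
4 Geminate Reduction: no change — [bihezavze]
5 Syncope: [bihezavze] → [bhezavze]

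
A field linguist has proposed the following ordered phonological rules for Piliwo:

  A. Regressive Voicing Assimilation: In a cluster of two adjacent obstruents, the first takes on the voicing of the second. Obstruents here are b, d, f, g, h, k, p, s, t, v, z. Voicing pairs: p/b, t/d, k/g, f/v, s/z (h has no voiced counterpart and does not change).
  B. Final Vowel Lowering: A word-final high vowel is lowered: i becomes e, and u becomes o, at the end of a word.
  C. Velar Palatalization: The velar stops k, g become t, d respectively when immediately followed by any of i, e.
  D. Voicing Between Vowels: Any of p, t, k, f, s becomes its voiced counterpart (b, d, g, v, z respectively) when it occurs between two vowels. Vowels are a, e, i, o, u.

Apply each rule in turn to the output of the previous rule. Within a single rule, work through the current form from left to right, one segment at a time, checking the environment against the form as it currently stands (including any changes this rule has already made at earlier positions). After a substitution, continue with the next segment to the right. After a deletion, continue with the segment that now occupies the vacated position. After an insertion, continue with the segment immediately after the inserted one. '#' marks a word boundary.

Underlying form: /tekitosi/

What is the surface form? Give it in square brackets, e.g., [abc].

[tedidoze]

A Regressive Voicing Assimilation: no change — [tekitosi]
B Final Vowel Lowering: [tekitosi] → [tekitose]
C Velar Palatalization: [tekitose] → [tetitose]
D Voicing Between Vowels: [tetitose] → [tedidoze]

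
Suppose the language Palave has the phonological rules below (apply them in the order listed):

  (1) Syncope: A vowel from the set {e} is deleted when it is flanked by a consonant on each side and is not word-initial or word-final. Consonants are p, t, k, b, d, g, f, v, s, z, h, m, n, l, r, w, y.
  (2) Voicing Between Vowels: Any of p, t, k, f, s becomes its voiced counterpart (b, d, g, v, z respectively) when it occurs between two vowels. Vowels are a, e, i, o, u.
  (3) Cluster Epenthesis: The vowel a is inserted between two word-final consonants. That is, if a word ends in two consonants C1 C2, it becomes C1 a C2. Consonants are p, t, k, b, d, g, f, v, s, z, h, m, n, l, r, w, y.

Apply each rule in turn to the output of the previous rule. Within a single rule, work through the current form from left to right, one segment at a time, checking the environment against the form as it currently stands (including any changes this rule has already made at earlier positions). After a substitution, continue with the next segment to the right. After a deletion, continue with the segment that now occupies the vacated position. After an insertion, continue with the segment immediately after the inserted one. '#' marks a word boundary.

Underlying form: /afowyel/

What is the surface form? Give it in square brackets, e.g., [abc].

[avowyal]

(1) Syncope: [afowyel] → [afowyl]
(2) Voicing Between Vowels: [afowyl] → [avowyl]
(3) Cluster Epenthesis: [avowyl] → [avowyal]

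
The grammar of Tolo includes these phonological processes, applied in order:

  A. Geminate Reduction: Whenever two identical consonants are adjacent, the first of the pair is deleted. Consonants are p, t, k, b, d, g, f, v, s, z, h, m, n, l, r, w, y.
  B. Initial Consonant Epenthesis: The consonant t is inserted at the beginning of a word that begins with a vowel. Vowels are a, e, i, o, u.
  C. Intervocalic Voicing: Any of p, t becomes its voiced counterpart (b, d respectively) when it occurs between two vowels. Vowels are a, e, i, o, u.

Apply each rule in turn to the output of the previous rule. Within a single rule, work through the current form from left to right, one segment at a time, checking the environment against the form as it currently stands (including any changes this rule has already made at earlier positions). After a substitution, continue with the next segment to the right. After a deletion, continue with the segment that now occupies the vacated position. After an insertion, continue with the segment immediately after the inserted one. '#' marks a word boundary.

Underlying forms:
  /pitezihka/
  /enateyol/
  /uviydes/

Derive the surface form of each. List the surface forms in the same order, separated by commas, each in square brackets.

/pitezihka/:
  A Geminate Reduction: no change — [pitezihka]
  B Initial Consonant Epenthesis: no change — [pitezihka]
  C Intervocalic Voicing: [pitezihka] → [pidezihka]
/enateyol/:
  A Geminate Reduction: no change — [enateyol]
  B Initial Consonant Epenthesis: [enateyol] → [tenateyol]
  C Intervocalic Voicing: [tenateyol] → [tenadeyol]
/uviydes/:
  A Geminate Reduction: no change — [uviydes]
  B Initial Consonant Epenthesis: [uviydes] → [tuviydes]
  C Intervocalic Voicing: no change — [tuviydes]

[pidezihka], [tenadeyol], [tuviydes]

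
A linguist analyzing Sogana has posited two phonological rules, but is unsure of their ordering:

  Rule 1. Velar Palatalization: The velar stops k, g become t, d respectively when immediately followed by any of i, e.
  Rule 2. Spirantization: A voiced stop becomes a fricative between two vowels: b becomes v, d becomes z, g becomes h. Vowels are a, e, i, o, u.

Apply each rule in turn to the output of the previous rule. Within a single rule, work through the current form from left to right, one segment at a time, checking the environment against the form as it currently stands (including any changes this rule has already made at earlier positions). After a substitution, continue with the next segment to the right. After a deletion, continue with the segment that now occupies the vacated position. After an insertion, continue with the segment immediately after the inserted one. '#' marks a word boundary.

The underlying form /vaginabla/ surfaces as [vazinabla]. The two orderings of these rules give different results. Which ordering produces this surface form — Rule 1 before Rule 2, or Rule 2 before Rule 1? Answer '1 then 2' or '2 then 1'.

1 then 2

Order 1 then 2:
  1 Velar Palatalization: [vaginabla] → [vadinabla]
  2 Spirantization: [vadinabla] → [vazinabla]
  result: [vazinabla]
Order 2 then 1:
  2 Spirantization: [vaginabla] → [vahinabla]
  1 Velar Palatalization: no change — [vahinabla]
  result: [vahinabla]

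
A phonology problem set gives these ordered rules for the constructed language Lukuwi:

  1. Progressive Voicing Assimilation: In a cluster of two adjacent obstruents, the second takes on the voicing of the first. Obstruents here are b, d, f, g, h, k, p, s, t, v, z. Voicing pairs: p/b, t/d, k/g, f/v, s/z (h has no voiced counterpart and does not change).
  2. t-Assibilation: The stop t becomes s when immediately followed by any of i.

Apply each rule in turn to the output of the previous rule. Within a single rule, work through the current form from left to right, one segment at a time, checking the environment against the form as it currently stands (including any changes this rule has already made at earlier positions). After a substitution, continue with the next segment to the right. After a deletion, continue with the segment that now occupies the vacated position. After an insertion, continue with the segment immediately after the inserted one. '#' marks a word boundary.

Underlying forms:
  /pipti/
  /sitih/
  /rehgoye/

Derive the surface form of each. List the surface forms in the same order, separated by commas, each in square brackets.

/pipti/:
  1 Progressive Voicing Assimilation: no change — [pipti]
  2 t-Assibilation: [pipti] → [pipsi]
/sitih/:
  1 Progressive Voicing Assimilation: no change — [sitih]
  2 t-Assibilation: [sitih] → [sisih]
/rehgoye/:
  1 Progressive Voicing Assimilation: [rehgoye] → [rehkoye]
  2 t-Assibilation: no change — [rehkoye]

[pipsi], [sisih], [rehkoye]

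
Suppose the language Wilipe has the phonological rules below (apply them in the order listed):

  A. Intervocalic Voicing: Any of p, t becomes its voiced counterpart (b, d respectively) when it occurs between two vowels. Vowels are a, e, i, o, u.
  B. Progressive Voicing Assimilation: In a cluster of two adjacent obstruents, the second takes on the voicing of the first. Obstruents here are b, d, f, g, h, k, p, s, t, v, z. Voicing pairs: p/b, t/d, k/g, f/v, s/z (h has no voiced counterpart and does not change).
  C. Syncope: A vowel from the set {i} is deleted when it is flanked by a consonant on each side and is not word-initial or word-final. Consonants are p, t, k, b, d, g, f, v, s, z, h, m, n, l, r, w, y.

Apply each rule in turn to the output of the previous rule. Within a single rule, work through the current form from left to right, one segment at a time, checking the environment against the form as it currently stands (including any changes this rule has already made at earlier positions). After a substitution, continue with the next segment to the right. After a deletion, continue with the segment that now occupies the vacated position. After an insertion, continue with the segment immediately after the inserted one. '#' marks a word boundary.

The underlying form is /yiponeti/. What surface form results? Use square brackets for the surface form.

A Intervocalic Voicing: [yiponeti] → [yibonedi]
B Progressive Voicing Assimilation: no change — [yibonedi]
C Syncope: [yibonedi] → [ybonedi]

[ybonedi]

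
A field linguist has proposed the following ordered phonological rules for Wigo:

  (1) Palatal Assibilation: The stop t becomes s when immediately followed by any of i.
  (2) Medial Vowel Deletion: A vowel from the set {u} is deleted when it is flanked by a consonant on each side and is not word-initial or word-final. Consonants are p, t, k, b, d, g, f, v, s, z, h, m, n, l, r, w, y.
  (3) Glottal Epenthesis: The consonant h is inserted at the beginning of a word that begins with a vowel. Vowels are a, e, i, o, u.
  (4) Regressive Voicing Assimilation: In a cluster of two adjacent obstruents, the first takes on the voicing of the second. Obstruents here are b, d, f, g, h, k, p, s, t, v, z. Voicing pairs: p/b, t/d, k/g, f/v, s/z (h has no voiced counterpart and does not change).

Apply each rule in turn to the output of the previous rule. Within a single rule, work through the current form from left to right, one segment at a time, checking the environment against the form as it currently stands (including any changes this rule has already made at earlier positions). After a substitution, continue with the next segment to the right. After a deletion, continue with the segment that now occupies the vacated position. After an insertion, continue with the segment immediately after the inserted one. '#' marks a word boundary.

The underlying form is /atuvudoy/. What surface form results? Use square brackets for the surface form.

(1) Palatal Assibilation: no change — [atuvudoy]
(2) Medial Vowel Deletion: [atuvudoy] → [atvdoy]
(3) Glottal Epenthesis: [atvdoy] → [hatvdoy]
(4) Regressive Voicing Assimilation: [hatvdoy] → [hadvdoy]

[hadvdoy]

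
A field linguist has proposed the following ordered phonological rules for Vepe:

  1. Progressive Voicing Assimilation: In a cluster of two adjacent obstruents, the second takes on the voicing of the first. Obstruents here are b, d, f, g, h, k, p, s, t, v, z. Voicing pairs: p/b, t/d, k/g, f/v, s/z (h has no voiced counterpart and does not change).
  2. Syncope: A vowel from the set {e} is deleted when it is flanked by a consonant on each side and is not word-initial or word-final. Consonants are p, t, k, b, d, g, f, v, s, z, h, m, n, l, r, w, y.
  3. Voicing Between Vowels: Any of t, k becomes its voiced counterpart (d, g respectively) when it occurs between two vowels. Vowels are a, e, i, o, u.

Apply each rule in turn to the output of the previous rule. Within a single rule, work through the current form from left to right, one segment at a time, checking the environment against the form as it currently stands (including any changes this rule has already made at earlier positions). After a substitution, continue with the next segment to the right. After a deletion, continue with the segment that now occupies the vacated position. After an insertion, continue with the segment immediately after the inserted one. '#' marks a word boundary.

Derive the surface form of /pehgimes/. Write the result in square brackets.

1 Progressive Voicing Assimilation: [pehgimes] → [pehkimes]
2 Syncope: [pehkimes] → [phkims]
3 Voicing Between Vowels: no change — [phkims]

[phkims]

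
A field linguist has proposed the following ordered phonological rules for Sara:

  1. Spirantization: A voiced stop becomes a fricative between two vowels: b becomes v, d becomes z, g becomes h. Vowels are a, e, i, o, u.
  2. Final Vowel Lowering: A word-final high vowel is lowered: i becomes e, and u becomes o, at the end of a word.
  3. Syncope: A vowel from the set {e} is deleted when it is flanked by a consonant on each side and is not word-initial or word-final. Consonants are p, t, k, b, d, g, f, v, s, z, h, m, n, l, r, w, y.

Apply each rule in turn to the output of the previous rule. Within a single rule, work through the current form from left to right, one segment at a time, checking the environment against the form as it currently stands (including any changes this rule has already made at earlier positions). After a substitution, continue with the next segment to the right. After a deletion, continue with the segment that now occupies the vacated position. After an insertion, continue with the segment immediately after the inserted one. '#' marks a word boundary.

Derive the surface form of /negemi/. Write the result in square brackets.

[nhme]

1 Spirantization: [negemi] → [nehemi]
2 Final Vowel Lowering: [nehemi] → [neheme]
3 Syncope: [neheme] → [nhme]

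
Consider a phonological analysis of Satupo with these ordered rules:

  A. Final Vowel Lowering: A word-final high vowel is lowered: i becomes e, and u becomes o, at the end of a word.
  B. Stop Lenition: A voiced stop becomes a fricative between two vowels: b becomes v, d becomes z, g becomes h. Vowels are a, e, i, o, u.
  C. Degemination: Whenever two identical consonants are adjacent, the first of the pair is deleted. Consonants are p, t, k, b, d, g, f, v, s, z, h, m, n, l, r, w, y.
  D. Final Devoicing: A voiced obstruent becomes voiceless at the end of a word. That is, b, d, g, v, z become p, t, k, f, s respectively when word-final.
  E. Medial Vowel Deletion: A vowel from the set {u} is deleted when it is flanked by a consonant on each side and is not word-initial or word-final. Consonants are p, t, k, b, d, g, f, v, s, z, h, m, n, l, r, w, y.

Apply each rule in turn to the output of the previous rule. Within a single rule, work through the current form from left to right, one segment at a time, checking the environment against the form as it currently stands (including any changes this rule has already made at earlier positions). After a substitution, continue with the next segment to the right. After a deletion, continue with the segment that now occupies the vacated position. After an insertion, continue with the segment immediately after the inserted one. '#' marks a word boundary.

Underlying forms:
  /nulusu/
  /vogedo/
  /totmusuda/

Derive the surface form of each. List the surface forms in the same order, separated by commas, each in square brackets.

[nlso], [vohezo], [totmsza]

/nulusu/:
  A Final Vowel Lowering: [nulusu] → [nuluso]
  B Stop Lenition: no change — [nuluso]
  C Degemination: no change — [nuluso]
  D Final Devoicing: no change — [nuluso]
  E Medial Vowel Deletion: [nuluso] → [nlso]
/vogedo/:
  A Final Vowel Lowering: no change — [vogedo]
  B Stop Lenition: [vogedo] → [vohezo]
  C Degemination: no change — [vohezo]
  D Final Devoicing: no change — [vohezo]
  E Medial Vowel Deletion: no change — [vohezo]
/totmusuda/:
  A Final Vowel Lowering: no change — [totmusuda]
  B Stop Lenition: [totmusuda] → [totmusuza]
  C Degemination: no change — [totmusuza]
  D Final Devoicing: no change — [totmusuza]
  E Medial Vowel Deletion: [totmusuza] → [totmsza]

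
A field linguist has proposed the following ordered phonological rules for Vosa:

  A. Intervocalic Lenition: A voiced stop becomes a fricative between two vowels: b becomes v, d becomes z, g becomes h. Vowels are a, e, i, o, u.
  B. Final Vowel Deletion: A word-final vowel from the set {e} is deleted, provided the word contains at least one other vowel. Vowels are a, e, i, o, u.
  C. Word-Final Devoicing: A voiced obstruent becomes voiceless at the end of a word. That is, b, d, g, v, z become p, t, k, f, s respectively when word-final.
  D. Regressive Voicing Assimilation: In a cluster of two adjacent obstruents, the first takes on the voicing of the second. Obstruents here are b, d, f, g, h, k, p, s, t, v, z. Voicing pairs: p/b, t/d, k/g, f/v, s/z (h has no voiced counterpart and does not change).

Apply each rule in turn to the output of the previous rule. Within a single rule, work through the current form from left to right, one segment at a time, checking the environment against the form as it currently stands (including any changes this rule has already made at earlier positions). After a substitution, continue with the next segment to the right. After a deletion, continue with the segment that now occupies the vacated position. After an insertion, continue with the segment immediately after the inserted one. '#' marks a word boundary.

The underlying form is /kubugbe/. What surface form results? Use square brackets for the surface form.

[kuvukp]

A Intervocalic Lenition: [kubugbe] → [kuvugbe]
B Final Vowel Deletion: [kuvugbe] → [kuvugb]
C Word-Final Devoicing: [kuvugb] → [kuvugp]
D Regressive Voicing Assimilation: [kuvugp] → [kuvukp]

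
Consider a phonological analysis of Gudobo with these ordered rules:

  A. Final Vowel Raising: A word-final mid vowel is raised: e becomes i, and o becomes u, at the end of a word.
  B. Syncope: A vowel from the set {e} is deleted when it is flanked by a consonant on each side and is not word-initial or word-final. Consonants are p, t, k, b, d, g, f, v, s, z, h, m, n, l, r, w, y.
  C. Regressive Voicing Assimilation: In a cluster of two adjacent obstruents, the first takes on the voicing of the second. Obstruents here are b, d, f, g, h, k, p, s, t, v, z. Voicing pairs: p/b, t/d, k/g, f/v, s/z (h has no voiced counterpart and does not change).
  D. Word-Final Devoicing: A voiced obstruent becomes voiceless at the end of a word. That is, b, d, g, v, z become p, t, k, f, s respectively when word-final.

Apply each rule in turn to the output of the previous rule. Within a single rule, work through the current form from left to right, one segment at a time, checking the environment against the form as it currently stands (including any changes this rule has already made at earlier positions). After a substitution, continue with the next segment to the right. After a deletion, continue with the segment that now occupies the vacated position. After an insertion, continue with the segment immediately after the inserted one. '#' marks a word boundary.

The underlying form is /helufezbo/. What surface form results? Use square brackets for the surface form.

[hluvzbu]

A Final Vowel Raising: [helufezbo] → [helufezbu]
B Syncope: [helufezbu] → [hlufzbu]
C Regressive Voicing Assimilation: [hlufzbu] → [hluvzbu]
D Word-Final Devoicing: no change — [hluvzbu]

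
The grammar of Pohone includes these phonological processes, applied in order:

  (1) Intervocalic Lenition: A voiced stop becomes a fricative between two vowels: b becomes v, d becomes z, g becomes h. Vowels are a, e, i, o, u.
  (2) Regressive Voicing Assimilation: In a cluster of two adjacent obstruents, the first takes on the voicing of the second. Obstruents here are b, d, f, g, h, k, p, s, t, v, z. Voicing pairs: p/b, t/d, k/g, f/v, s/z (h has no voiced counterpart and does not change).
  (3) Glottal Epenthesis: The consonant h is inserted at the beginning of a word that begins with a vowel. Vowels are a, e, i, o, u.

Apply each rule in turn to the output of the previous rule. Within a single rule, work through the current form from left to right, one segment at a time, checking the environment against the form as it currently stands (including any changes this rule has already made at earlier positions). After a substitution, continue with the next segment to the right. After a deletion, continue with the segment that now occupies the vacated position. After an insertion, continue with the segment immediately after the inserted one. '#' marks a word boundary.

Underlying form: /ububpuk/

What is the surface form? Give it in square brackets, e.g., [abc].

[huvuppuk]

(1) Intervocalic Lenition: [ububpuk] → [uvubpuk]
(2) Regressive Voicing Assimilation: [uvubpuk] → [uvuppuk]
(3) Glottal Epenthesis: [uvuppuk] → [huvuppuk]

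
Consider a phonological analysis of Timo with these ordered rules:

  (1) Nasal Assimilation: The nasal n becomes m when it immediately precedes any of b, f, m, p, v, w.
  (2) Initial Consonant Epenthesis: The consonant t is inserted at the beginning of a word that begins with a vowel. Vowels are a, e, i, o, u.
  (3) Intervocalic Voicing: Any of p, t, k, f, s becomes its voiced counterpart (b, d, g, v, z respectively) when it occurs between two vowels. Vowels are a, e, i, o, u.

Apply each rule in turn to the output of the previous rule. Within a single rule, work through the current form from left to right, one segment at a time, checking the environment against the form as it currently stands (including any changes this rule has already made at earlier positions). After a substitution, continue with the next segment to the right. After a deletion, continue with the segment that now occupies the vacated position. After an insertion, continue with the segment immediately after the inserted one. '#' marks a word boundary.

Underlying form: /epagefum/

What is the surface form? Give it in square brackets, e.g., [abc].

[tebagevum]

(1) Nasal Assimilation: no change — [epagefum]
(2) Initial Consonant Epenthesis: [epagefum] → [tepagefum]
(3) Intervocalic Voicing: [tepagefum] → [tebagevum]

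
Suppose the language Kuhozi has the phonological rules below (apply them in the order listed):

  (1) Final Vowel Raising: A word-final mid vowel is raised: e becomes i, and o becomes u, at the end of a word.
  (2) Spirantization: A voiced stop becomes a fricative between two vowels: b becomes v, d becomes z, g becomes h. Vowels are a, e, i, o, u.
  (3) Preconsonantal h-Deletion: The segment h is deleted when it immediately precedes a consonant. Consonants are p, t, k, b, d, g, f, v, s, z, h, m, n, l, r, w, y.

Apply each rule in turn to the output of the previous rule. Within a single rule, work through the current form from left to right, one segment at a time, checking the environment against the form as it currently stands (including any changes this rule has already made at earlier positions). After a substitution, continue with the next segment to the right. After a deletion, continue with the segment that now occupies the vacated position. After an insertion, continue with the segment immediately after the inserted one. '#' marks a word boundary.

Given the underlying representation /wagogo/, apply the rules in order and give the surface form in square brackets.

(1) Final Vowel Raising: [wagogo] → [wagogu]
(2) Spirantization: [wagogu] → [wahohu]
(3) Preconsonantal h-Deletion: no change — [wahohu]

[wahohu]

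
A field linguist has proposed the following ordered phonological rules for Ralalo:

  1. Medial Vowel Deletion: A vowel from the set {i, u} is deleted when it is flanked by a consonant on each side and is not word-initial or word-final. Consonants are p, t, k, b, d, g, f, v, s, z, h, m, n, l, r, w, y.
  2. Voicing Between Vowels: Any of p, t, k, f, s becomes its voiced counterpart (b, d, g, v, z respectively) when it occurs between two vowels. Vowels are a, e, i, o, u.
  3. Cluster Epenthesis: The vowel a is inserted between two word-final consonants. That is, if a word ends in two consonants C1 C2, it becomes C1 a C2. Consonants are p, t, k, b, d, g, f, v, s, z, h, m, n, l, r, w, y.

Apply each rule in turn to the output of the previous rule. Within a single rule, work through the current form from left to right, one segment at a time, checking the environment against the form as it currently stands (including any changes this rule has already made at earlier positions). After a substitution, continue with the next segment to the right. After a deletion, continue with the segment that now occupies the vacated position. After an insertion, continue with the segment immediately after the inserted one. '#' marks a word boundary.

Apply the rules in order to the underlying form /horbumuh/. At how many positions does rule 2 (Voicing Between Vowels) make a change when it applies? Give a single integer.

0

1 Medial Vowel Deletion: [horbumuh] → [horbmh]
2 Voicing Between Vowels: no change — [horbmh]
3 Cluster Epenthesis: [horbmh] → [horbmah]
Rule 2 changed 0 position(s).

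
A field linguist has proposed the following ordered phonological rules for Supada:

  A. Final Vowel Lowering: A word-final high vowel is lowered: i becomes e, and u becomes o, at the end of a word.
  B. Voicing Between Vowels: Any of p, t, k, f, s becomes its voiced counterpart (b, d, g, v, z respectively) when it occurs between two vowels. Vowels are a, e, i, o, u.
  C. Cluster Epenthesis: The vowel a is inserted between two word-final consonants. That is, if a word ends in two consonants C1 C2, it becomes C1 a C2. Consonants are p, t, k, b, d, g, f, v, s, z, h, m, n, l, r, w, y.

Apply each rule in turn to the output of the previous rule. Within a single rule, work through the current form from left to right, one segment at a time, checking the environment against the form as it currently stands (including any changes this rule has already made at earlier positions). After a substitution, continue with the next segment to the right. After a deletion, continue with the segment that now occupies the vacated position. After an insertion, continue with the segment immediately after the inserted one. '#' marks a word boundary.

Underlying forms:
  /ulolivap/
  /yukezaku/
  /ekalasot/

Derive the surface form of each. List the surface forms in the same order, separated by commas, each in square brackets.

[ulolivap], [yugezago], [egalazot]

/ulolivap/:
  A Final Vowel Lowering: no change — [ulolivap]
  B Voicing Between Vowels: no change — [ulolivap]
  C Cluster Epenthesis: no change — [ulolivap]
/yukezaku/:
  A Final Vowel Lowering: [yukezaku] → [yukezako]
  B Voicing Between Vowels: [yukezako] → [yugezago]
  C Cluster Epenthesis: no change — [yugezago]
/ekalasot/:
  A Final Vowel Lowering: no change — [ekalasot]
  B Voicing Between Vowels: [ekalasot] → [egalazot]
  C Cluster Epenthesis: no change — [egalazot]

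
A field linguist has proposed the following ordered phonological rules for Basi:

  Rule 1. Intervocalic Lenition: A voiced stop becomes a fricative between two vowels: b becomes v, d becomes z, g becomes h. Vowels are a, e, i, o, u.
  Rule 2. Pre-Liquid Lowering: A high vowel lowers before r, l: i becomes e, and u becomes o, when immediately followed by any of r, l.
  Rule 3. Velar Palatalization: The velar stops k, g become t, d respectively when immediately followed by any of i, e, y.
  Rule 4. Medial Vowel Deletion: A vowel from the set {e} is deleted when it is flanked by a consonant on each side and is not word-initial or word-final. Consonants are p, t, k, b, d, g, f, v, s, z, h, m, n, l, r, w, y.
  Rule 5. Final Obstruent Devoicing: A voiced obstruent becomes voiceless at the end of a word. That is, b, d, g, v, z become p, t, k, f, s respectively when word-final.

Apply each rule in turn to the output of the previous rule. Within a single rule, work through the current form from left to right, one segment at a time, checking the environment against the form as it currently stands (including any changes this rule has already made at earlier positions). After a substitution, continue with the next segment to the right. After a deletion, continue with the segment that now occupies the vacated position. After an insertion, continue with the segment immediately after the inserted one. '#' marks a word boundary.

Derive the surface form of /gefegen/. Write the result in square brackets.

[dfhn]

Rule 1 Intervocalic Lenition: [gefegen] → [gefehen]
Rule 2 Pre-Liquid Lowering: no change — [gefehen]
Rule 3 Velar Palatalization: [gefehen] → [defehen]
Rule 4 Medial Vowel Deletion: [defehen] → [dfhn]
Rule 5 Final Obstruent Devoicing: no change — [dfhn]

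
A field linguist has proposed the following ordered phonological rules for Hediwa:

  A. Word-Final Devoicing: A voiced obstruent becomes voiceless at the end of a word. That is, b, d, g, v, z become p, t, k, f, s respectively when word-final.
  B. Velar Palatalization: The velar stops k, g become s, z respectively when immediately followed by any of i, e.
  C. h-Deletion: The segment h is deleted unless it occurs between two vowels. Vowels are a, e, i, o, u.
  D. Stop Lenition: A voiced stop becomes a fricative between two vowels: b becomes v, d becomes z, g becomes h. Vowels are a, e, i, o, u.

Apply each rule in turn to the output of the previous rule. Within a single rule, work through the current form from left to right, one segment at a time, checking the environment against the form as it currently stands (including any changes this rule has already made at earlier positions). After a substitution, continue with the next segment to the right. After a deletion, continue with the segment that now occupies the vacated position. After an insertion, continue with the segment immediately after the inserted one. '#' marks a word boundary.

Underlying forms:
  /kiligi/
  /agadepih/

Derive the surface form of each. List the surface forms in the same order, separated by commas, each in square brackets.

[silizi], [ahazepi]

/kiligi/:
  A Word-Final Devoicing: no change — [kiligi]
  B Velar Palatalization: [kiligi] → [silizi]
  C h-Deletion: no change — [silizi]
  D Stop Lenition: no change — [silizi]
/agadepih/:
  A Word-Final Devoicing: no change — [agadepih]
  B Velar Palatalization: no change — [agadepih]
  C h-Deletion: [agadepih] → [agadepi]
  D Stop Lenition: [agadepi] → [ahazepi]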